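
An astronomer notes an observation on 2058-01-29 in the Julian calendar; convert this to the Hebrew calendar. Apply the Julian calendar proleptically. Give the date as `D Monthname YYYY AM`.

17 Shevat 5818 AM

The source date corresponds to 11 February 2058 in the Gregorian calendar (JDN 2472771).
That day falls on 17 Shevat 5818 AM in the Hebrew calendar.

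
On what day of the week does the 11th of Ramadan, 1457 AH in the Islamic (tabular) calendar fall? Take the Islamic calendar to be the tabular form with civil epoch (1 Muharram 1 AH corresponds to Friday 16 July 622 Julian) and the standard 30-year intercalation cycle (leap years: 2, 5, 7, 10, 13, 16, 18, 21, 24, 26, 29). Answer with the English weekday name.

In the Gregorian calendar this is 12 November 2035 (JDN 2464644).
Since JDN mod 7 = 0 (0 = Monday), the day is Monday.

Monday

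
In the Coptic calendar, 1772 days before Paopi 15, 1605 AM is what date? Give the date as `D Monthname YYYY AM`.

The starting date is JDN 2410935; 2410935 − 1772 = 2409163.
JDN 2409163 corresponds to 9 Koiak 1600 AM.

9 Koiak 1600 AM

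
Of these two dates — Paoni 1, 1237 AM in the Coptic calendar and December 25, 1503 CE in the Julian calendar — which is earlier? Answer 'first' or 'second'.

second

Converting both to JDN: 2276749 vs 2270387; the smaller is the second.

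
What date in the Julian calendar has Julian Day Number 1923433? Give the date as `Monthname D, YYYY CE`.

The proleptic Gregorian equivalent of JDN 1923433 is 29 January 554.
In the Julian calendar that day is January 27, 554 CE.

January 27, 554 CE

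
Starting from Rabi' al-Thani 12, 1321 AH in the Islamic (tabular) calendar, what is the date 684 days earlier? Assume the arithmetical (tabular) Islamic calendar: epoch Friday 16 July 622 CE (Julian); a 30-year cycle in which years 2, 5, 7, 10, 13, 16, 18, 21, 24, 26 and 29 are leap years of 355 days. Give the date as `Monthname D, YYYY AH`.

Counting 684 days back from JDN 2416304 reaches JDN 2415620, which is Jumada al-Awwal 8, 1319 AH.

Jumada al-Awwal 8, 1319 AH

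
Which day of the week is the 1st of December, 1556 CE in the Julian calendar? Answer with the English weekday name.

Tuesday

Equivalently 11 December 1556 Gregorian, JDN 2289722.
Since JDN mod 7 = 1 (0 = Monday), the day is Tuesday.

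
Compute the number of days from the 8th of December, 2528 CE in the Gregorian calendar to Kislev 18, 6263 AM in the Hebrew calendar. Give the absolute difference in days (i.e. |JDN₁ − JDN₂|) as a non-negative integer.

First date → JDN 2644735; second date → JDN 2635248.
The interval is |2644735 − 2635248| = 9487 days.

9487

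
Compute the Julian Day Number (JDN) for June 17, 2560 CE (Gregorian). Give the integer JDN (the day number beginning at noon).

JDN 2400001 is 17 November 1858 CE (Gregorian), MJD 0; the target day is +256248 days from there, so JDN = 2656249.

2656249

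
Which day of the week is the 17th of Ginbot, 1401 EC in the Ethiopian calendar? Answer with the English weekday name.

Sunday

In the proleptic Gregorian calendar this is 21 May 1409 (JDN 2235827).
Since JDN mod 7 = 6 (0 = Monday), the day is Sunday.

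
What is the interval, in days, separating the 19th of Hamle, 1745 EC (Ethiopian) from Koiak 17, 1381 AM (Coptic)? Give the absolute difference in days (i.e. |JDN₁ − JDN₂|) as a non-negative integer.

32354

JDN of the first date = 2361535.
JDN of the second date = 2329181.
|2329181 − 2361535| = 32354.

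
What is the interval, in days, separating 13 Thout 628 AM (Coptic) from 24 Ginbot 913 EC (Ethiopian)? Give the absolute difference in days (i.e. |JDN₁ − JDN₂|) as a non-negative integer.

3538

JDN of the first date = 2054054.
JDN of the second date = 2057592.
|2057592 − 2054054| = 3538.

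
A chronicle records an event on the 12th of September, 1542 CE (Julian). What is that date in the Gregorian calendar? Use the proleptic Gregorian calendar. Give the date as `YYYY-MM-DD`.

1542-09-22

At this point the Julian calendar is 10 days behind the Gregorian.
12 September 1542 Julian + 10 days → 22 September 1542 Gregorian.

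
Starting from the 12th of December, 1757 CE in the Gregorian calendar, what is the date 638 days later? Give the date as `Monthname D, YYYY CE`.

September 11, 1759 CE

JDN of the 12th of December, 1757 CE = 2363137.
2363137 + 638 = 2363775.
JDN 2363775 in the Gregorian calendar is September 11, 1759 CE.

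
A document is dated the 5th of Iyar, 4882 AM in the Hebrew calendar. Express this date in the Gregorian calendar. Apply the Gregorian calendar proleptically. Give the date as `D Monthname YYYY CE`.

21 April 1122 CE

Both dates share Julian Day Number 2130972; in the Gregorian calendar that is 21 April 1122 CE.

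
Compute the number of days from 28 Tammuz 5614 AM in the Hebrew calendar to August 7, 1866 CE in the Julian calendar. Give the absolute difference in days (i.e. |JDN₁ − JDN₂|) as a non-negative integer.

4409

First date → JDN 2398424; second date → JDN 2402833.
The interval is |2398424 − 2402833| = 4409 days.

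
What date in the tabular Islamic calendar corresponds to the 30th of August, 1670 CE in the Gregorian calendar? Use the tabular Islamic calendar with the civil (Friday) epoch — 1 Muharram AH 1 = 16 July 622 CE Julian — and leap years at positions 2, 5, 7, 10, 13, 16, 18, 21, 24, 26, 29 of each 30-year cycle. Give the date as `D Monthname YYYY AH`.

Both dates share Julian Day Number 2331257; in the tabular Islamic calendar that is 13 Rabi' al-Thani 1081 AH.

13 Rabi' al-Thani 1081 AH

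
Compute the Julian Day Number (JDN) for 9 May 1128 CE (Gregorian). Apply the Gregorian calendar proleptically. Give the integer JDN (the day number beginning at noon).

2133182

JDN 2451545 is 1 January 2000 CE (Gregorian); the target day is −318363 days from there, so JDN = 2133182.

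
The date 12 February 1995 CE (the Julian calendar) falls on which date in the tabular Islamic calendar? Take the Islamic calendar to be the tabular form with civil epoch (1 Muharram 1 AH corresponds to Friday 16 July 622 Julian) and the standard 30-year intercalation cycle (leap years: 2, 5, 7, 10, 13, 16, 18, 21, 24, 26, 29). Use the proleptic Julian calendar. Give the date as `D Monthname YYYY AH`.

Both dates share Julian Day Number 2449774; in the tabular Islamic calendar that is 25 Ramadan 1415 AH.

25 Ramadan 1415 AH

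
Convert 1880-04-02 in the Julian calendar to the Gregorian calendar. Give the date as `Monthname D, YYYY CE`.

April 14, 1880 CE

For dates in this range the Gregorian date is 12 days ahead of the Julian.
2 April 1880 Julian + 12 days → 14 April 1880 Gregorian.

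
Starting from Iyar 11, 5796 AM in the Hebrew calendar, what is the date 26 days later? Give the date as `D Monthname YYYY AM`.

Counting 26 days forward from JDN 2464822 reaches JDN 2464848, which is 8 Sivan 5796 AM.

8 Sivan 5796 AM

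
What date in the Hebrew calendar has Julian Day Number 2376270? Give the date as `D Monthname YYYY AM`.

22 Kislev 5554 AM

JDN 2376270 is 26 November 1793 in the Gregorian calendar.
In the Hebrew calendar that day is 22 Kislev 5554 AM.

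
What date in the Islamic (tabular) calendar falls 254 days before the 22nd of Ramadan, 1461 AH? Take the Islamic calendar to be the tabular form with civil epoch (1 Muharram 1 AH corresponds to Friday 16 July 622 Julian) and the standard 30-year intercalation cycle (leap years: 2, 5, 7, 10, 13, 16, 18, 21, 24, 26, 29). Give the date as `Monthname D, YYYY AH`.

JDN of the 22nd of Ramadan, 1461 AH = 2466072.
2466072 − 254 = 2465818.
JDN 2465818 in the tabular Islamic calendar is Muharram 4, 1461 AH.

Muharram 4, 1461 AH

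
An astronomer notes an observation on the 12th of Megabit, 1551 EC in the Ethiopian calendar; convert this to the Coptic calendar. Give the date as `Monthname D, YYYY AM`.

Paremhat 12, 1275 AM

Both dates share Julian Day Number 2290549; in the Coptic calendar that is 12 Paremhat 1275 AM.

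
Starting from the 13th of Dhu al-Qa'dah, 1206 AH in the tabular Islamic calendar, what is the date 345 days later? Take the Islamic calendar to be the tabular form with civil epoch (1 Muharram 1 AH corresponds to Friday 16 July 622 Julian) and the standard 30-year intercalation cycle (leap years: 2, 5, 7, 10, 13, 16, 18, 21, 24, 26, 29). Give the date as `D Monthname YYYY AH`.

4 Dhu al-Qa'dah 1207 AH

Counting 345 days forward from JDN 2375759 reaches JDN 2376104, which is 4 Dhu al-Qa'dah 1207 AH.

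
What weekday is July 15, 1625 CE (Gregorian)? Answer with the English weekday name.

Tuesday

2314775 ≡ 1 (mod 7); counting from Monday = 0 gives Tuesday.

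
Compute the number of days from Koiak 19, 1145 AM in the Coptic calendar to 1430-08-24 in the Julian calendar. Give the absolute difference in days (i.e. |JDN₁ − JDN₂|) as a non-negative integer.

First date → JDN 2242984; second date → JDN 2243601.
The interval is |2242984 − 2243601| = 617 days.

617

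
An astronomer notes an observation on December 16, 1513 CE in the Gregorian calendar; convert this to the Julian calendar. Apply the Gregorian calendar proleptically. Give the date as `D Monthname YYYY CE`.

At this point the Julian calendar is 10 days behind the Gregorian.
16 December 1513 Gregorian − 10 days → 6 December 1513 Julian.

6 December 1513 CE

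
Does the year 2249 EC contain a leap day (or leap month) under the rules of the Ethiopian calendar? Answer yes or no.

2249 mod 4 = 1; in the Ethiopian calendar a year is leap when year mod 4 = 3, so it is a common year.

no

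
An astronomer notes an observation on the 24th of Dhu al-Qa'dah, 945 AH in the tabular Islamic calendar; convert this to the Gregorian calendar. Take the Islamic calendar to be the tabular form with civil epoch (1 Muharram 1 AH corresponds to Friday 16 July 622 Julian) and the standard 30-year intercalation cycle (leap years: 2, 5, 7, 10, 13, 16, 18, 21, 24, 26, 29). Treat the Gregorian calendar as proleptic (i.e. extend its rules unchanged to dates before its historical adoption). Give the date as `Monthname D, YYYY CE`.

April 23, 1539 CE

Both dates share Julian Day Number 2283280; in the Gregorian calendar that is 23 April 1539 CE.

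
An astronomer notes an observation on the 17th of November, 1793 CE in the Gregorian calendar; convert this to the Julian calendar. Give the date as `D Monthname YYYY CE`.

At this point the Julian calendar is 11 days behind the Gregorian.
17 November 1793 Gregorian − 11 days → 6 November 1793 Julian.

6 November 1793 CE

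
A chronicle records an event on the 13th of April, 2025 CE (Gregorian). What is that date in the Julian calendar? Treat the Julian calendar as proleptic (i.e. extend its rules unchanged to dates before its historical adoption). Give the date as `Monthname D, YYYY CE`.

For dates in this range the Gregorian date is 13 days ahead of the Julian.
13 April 2025 Gregorian − 13 days → 31 March 2025 Julian.

March 31, 2025 CE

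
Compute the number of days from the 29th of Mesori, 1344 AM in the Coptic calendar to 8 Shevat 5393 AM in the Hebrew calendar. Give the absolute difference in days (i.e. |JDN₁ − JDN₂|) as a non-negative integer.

First date → JDN 2315919; second date → JDN 2317520.
The interval is |2315919 − 2317520| = 1601 days.

1601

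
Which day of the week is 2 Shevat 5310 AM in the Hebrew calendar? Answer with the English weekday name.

Sunday

This is JDN 2287214 (29 January 1550 Gregorian).
2287214 ≡ 6 (mod 7); counting from Monday = 0 gives Sunday.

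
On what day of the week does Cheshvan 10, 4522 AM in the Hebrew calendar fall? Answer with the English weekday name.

Wednesday

This is JDN 1999300 (18 October 761 Gregorian).
JDN 1999300 mod 7 = 2, and JDN 0 was a Monday, so this is a Wednesday.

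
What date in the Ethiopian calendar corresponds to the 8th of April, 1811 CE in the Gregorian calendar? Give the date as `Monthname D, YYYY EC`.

Julian Day Number of the source date = 2382611.
Converting JDN 2382611 to the Ethiopian calendar gives 1 Miyazya 1803 EC.

Miyazya 1, 1803 EC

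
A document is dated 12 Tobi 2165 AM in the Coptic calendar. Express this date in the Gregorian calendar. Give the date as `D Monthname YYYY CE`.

23 January 2449 CE

Julian Day Number of the source date = 2615562.
Converting JDN 2615562 to the Gregorian calendar gives 23 January 2449 CE.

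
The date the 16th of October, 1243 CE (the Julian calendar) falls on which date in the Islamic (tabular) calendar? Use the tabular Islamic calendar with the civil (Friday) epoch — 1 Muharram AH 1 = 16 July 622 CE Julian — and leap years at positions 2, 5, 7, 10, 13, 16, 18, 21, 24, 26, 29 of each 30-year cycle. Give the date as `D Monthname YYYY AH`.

The source date corresponds to 23 October 1243 in the proleptic Gregorian calendar (JDN 2175352).
That day falls on 29 Rabi' al-Thani 641 AH in the tabular Islamic calendar.

29 Rabi' al-Thani 641 AH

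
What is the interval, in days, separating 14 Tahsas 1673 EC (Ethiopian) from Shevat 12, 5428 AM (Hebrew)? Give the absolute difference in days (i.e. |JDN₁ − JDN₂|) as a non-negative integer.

4713

First date → JDN 2335022; second date → JDN 2330309.
The interval is |2335022 − 2330309| = 4713 days.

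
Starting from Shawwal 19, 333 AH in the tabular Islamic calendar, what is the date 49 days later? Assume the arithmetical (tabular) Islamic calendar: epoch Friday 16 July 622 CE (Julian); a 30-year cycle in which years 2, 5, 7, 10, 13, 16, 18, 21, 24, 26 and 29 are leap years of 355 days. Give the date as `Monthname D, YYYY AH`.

JDN of Shawwal 19, 333 AH = 2066374.
2066374 + 49 = 2066423.
JDN 2066423 in the tabular Islamic calendar is Dhu al-Hijjah 9, 333 AH.

Dhu al-Hijjah 9, 333 AH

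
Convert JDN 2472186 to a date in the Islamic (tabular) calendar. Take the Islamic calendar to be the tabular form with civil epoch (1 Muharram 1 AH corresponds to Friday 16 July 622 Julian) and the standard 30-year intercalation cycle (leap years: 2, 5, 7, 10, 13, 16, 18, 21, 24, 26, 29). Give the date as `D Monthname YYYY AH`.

22 Dhu al-Hijjah 1478 AH

JDN 2472186 is 6 July 2056 in the Gregorian calendar.
In the tabular Islamic calendar that day is 22 Dhu al-Hijjah 1478 AH.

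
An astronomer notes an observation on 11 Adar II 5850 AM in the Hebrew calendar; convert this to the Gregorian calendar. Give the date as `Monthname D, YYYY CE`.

Both dates share Julian Day Number 2484489; in the Gregorian calendar that is 13 March 2090 CE.

March 13, 2090 CE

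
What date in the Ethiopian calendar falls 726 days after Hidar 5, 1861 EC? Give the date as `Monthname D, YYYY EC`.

The starting date is JDN 2403650; 2403650 + 726 = 2404376.
JDN 2404376 corresponds to Hidar 1, 1863 EC.

Hidar 1, 1863 EC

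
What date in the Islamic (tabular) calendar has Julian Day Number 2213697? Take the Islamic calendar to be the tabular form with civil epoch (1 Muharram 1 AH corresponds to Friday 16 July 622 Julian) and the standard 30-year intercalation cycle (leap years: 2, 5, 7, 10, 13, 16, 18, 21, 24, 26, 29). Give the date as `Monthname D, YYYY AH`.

JDN 2213697 is 17 October 1348 in the proleptic Gregorian calendar.
In the tabular Islamic calendar that day is Rajab 15, 749 AH.

Rajab 15, 749 AH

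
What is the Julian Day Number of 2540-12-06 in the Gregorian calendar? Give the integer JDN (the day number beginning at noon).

JDN 2451545 is 1 January 2000 CE (Gregorian); the target day is +197571 days from there, so JDN = 2649116.

2649116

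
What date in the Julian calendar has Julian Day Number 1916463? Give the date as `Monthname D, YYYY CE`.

December 28, 534 CE

The proleptic Gregorian equivalent of JDN 1916463 is 30 December 534.
In the Julian calendar that day is December 28, 534 CE.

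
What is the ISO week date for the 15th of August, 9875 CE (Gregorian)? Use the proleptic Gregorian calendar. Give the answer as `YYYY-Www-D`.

9875-W32-7

The weekday is Sunday (ISO weekday 7).
That Sunday belongs to ISO week 32 of ISO year 9875.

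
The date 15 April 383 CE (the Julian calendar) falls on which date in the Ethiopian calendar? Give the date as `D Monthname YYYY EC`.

The source date corresponds to 16 April 383 in the proleptic Gregorian calendar (JDN 1861053).
That day falls on 20 Miyazya 375 EC in the Ethiopian calendar.

20 Miyazya 375 EC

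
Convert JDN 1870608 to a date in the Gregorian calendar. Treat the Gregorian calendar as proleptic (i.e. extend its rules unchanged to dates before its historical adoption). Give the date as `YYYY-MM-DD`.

Counting from JDN 2299161 = 15 Oct 1582 gives an offset of -428553 days.

0409-06-13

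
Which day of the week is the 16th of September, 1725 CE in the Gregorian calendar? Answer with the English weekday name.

2351362 ≡ 6 (mod 7); counting from Monday = 0 gives Sunday.

Sunday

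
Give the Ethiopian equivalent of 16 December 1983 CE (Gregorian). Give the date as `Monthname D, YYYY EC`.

Julian Day Number of the source date = 2445685.
Converting JDN 2445685 to the Ethiopian calendar gives 6 Tahsas 1976 EC.

Tahsas 6, 1976 EC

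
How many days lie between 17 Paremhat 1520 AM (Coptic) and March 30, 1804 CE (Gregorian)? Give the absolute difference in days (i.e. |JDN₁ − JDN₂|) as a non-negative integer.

JDN of the first date = 2380041.
JDN of the second date = 2380046.
|2380046 − 2380041| = 5.

5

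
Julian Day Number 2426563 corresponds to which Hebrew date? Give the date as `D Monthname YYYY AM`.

26 Av 5691 AM

JDN 2426563 is 9 August 1931 in the Gregorian calendar.
In the Hebrew calendar that day is 26 Av 5691 AM.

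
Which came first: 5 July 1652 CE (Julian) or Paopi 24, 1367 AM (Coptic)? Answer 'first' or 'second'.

second

The two dates have Julian Day Numbers 2324637 and 2324014 respectively.
Since 2324014 < 2324637, the second date comes first.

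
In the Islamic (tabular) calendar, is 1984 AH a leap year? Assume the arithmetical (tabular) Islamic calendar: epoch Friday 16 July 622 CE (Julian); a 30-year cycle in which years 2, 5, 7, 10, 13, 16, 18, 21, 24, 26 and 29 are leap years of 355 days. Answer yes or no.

no

Year 1984 AH is year 4 of its 30-year cycle; leap positions are 2, 5, 7, 10, 13, 16, 18, 21, 24, 26, 29, so it is a common year (354 days).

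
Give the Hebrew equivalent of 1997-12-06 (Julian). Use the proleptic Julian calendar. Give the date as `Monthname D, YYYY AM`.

Both dates share Julian Day Number 2450802; in the Hebrew calendar that is 20 Kislev 5758 AM.

Kislev 20, 5758 AM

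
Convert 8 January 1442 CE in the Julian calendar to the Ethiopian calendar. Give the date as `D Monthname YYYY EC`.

13 Tir 1434 EC

Julian Day Number of the source date = 2247756.
Converting JDN 2247756 to the Ethiopian calendar gives 13 Tir 1434 EC.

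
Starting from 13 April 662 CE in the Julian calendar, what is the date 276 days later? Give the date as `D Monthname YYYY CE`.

Counting 276 days forward from JDN 1962956 reaches JDN 1963232, which is 14 January 663 CE.

14 January 663 CE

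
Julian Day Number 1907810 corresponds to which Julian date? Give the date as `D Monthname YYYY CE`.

20 April 511 CE

The proleptic Gregorian equivalent of JDN 1907810 is 22 April 511.
In the Julian calendar that day is 20 April 511 CE.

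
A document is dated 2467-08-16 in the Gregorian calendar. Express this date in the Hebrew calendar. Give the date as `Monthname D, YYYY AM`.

Av 16, 6227 AM

Both dates share Julian Day Number 2622341; in the Hebrew calendar that is 16 Av 6227 AM.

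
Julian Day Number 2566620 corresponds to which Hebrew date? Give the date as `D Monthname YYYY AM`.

19 Shevat 6075 AM

The Gregorian equivalent of JDN 2566620 is 25 January 2315.
In the Hebrew calendar that day is 19 Shevat 6075 AM.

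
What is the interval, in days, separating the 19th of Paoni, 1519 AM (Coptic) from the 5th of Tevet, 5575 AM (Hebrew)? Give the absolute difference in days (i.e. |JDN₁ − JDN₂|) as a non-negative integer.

4194

First date → JDN 2379767; second date → JDN 2383961.
The interval is |2379767 − 2383961| = 4194 days.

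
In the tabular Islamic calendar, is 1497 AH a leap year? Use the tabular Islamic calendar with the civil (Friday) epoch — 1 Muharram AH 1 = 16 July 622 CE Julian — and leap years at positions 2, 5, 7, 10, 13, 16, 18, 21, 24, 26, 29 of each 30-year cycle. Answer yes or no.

no

Year 1497 AH is year 27 of its 30-year cycle; leap positions are 2, 5, 7, 10, 13, 16, 18, 21, 24, 26, 29, so it is a common year (354 days).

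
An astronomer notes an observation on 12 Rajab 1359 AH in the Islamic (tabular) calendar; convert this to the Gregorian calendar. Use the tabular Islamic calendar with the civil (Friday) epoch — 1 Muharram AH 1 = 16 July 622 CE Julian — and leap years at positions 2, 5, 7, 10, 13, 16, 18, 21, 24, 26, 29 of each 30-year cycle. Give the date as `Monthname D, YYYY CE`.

August 16, 1940 CE

Julian Day Number of the source date = 2429858.
Converting JDN 2429858 to the Gregorian calendar gives 16 August 1940 CE.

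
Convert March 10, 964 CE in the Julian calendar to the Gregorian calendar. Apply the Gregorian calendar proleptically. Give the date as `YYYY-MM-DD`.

0964-03-15

For dates in this range the Gregorian date is 5 days ahead of the Julian.
10 March 964 Julian + 5 days → 15 March 964 Gregorian.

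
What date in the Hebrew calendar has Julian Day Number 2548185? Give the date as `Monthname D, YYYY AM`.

The Gregorian equivalent of JDN 2548185 is 4 August 2264.
In the Hebrew calendar that day is Av 11, 6024 AM.

Av 11, 6024 AM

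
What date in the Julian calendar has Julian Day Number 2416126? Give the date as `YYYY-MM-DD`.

The Gregorian equivalent of JDN 2416126 is 11 January 1903.
In the Julian calendar that day is 1902-12-29.

1902-12-29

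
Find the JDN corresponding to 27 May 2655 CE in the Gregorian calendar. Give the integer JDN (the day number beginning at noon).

2690925

JDN 2400001 is 17 November 1858 CE (Gregorian), MJD 0; the target day is +290924 days from there, so JDN = 2690925.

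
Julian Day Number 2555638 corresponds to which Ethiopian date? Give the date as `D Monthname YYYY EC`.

19 Tahsas 2277 EC

JDN 2555638 is 30 December 2284 in the Gregorian calendar.
In the Ethiopian calendar that day is 19 Tahsas 2277 EC.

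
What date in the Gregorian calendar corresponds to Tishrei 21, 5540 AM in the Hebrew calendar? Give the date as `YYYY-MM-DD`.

Both dates share Julian Day Number 2371100; in the Gregorian calendar that is 1 October 1779 CE.

1779-10-01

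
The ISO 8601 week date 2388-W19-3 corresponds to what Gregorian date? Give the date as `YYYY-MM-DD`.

2388-05-11

ISO week 1 of 2388 is the week containing the first Thursday of 2388.
Week 19, day 3 (Wednesday) lands on 2388-05-11.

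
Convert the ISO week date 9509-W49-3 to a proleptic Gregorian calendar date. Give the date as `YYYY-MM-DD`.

ISO week 1 of 9509 is the week containing the first Thursday of 9509.
Week 49, day 3 (Wednesday) lands on 9509-12-08.

9509-12-08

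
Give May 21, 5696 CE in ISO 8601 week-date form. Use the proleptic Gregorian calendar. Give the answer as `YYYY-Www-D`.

The weekday is Monday (ISO weekday 1).
That Monday belongs to ISO week 21 of ISO year 5696.

5696-W21-1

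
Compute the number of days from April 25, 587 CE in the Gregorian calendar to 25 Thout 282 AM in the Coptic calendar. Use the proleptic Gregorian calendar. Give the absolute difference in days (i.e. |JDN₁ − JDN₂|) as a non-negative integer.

JDN of the first date = 1935572.
JDN of the second date = 1927689.
|1927689 − 1935572| = 7883.

7883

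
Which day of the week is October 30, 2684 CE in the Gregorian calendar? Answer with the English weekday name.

Thursday

2701674 ≡ 3 (mod 7); counting from Monday = 0 gives Thursday.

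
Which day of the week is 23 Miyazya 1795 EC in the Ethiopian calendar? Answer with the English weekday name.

Saturday

In the Gregorian calendar this is 30 April 1803 (JDN 2379711).
Since JDN mod 7 = 5 (0 = Monday), the day is Saturday.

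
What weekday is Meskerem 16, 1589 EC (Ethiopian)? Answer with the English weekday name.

This is JDN 2304253 (23 September 1596 Gregorian).
2304253 ≡ 0 (mod 7); counting from Monday = 0 gives Monday.

Monday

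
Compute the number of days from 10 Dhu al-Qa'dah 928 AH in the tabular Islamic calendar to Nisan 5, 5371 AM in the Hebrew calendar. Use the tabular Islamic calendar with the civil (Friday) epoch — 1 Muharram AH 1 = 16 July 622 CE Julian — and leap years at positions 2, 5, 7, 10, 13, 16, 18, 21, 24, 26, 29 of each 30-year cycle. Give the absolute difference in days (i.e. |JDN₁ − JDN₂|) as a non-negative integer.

JDN of the first date = 2277242.
JDN of the second date = 2309543.
|2309543 − 2277242| = 32301.

32301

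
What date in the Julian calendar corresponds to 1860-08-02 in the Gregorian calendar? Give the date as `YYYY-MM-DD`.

At this point the Julian calendar is 12 days behind the Gregorian.
2 August 1860 Gregorian − 12 days → 21 July 1860 Julian.

1860-07-21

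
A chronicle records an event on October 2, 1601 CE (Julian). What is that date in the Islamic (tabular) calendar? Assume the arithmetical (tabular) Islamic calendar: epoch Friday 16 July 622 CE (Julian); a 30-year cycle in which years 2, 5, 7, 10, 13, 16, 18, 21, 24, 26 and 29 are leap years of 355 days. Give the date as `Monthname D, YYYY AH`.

The source date corresponds to 12 October 1601 in the Gregorian calendar (JDN 2306098).
That day falls on 14 Rabi' al-Thani 1010 AH in the tabular Islamic calendar.

Rabi' al-Thani 14, 1010 AH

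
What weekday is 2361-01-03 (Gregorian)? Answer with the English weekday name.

JDN 2583400 mod 7 = 1, and JDN 0 was a Monday, so this is a Tuesday.

Tuesday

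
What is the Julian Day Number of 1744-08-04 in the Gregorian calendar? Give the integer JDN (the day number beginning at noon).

2358259

JDN 2299161 is 15 October 1582 CE (Gregorian); the target day is +59098 days from there, so JDN = 2358259.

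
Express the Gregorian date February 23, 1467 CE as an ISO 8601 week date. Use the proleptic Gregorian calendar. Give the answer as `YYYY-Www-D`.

1467-W08-6

The weekday is Saturday (ISO weekday 6).
That Saturday belongs to ISO week 8 of ISO year 1467.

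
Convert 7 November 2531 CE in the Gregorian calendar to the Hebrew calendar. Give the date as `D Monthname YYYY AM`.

26 Cheshvan 6292 AM

Julian Day Number of the source date = 2645799.
Converting JDN 2645799 to the Hebrew calendar gives 26 Cheshvan 6292 AM.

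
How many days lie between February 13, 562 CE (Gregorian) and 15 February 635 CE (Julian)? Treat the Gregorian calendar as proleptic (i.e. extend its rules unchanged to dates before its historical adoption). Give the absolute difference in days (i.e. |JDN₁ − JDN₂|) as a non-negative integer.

First date → JDN 1926370; second date → JDN 1953037.
The interval is |1926370 − 1953037| = 26667 days.

26667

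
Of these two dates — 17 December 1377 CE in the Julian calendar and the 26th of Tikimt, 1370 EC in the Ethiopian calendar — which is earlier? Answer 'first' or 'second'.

second

Converting both to JDN: 2224358 vs 2224303; the smaller is the second.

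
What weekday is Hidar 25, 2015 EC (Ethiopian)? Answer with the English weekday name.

Sunday

Equivalently 4 December 2022 Gregorian, JDN 2459918.
Since JDN mod 7 = 6 (0 = Monday), the day is Sunday.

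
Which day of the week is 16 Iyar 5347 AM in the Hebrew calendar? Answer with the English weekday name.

In the Gregorian calendar this is 24 May 1587 (JDN 2300843).
2300843 ≡ 6 (mod 7); counting from Monday = 0 gives Sunday.

Sunday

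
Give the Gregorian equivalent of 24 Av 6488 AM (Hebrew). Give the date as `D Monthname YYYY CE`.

22 August 2728 CE

Both dates share Julian Day Number 2717675; in the Gregorian calendar that is 22 August 2728 CE.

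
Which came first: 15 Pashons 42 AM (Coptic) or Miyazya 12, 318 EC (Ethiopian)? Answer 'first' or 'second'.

Converting both to JDN: 1840259 vs 1840226; the smaller is the second.

second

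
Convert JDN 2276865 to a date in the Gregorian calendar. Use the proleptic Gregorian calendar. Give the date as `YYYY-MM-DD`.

1521-09-29

JDN 2451545 is 1 Jan 2000; 2276865 is −174680 days from there.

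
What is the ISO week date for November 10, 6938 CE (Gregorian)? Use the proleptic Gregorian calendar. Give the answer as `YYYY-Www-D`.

The weekday is Monday (ISO weekday 1).
That Monday belongs to ISO week 46 of ISO year 6938.

6938-W46-1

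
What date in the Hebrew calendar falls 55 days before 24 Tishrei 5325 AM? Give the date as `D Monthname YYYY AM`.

JDN of 24 Tishrei 5325 AM = 2292582.
2292582 − 55 = 2292527.
JDN 2292527 in the Hebrew calendar is 28 Av 5324 AM.

28 Av 5324 AM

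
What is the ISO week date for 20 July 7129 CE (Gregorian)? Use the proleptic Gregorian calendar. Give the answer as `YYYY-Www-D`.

7129-W29-6

The weekday is Saturday (ISO weekday 6).
That Saturday belongs to ISO week 29 of ISO year 7129.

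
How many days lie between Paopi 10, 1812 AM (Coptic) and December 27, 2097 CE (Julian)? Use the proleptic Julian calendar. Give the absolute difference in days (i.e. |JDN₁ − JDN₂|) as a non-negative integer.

811

JDN of the first date = 2486537.
JDN of the second date = 2487348.
|2487348 − 2486537| = 811.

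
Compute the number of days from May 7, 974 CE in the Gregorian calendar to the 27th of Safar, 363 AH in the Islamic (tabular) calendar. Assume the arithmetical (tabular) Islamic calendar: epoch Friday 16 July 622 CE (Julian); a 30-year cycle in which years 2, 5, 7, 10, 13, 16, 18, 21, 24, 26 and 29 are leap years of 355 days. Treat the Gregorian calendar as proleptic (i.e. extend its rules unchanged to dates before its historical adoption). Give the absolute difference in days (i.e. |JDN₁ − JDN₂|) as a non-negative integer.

156

First date → JDN 2076933; second date → JDN 2076777.
The interval is |2076933 − 2076777| = 156 days.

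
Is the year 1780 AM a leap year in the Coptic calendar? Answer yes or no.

1780 mod 4 = 0; in the Coptic calendar a year is leap when year mod 4 = 3, so it is a common year.

no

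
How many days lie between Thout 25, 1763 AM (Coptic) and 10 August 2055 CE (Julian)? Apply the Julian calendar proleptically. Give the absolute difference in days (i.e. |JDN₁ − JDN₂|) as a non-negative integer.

First date → JDN 2468624; second date → JDN 2471868.
The interval is |2468624 − 2471868| = 3244 days.

3244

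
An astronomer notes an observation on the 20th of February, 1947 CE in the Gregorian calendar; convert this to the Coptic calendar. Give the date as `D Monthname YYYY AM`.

Julian Day Number of the source date = 2432237.
Converting JDN 2432237 to the Coptic calendar gives 13 Meshir 1663 AM.

13 Meshir 1663 AM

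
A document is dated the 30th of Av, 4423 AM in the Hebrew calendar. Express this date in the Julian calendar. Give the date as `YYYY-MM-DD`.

0663-08-10

Both dates share Julian Day Number 1963440; in the Julian calendar that is 10 August 663 CE.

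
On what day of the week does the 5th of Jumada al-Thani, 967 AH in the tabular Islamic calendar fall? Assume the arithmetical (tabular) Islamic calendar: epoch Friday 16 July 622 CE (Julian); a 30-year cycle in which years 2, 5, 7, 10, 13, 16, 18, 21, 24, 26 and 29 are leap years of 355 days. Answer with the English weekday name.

Sunday

This is JDN 2290910 (13 March 1560 Gregorian).
Since JDN mod 7 = 6 (0 = Monday), the day is Sunday.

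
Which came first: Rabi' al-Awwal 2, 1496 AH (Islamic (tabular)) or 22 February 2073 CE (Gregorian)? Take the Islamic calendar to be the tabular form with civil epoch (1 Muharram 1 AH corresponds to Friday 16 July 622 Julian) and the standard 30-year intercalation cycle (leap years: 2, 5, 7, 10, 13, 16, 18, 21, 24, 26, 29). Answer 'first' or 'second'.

The two dates have Julian Day Numbers 2478278 and 2478261 respectively.
Since 2478261 < 2478278, the second date comes first.

second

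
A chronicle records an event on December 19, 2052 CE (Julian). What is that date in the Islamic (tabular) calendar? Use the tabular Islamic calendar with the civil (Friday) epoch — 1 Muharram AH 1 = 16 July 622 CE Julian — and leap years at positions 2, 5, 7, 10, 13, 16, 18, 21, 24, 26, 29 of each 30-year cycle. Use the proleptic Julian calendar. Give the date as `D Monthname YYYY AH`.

11 Jumada al-Awwal 1475 AH

The source date corresponds to 1 January 2053 in the Gregorian calendar (JDN 2470904).
That day falls on 11 Jumada al-Awwal 1475 AH in the tabular Islamic calendar.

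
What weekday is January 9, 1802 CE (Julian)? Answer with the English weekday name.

Thursday

This is JDN 2379247 (21 January 1802 Gregorian).
JDN 2379247 mod 7 = 3, and JDN 0 was a Monday, so this is a Thursday.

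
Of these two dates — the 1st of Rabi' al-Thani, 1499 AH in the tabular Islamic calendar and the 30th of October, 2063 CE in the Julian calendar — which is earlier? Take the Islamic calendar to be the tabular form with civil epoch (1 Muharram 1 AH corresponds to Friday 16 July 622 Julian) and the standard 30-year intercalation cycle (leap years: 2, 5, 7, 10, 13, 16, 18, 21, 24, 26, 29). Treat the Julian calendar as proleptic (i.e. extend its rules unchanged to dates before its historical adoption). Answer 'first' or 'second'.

second

First date → JDN 2479370; second date → JDN 2474871.
JDN 2474871 < JDN 2479370, so the second date is earlier.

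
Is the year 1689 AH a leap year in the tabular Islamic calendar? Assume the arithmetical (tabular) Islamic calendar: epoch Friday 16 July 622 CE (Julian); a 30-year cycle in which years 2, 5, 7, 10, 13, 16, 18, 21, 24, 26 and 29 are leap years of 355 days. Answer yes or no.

no

Year 1689 AH is year 9 of its 30-year cycle; leap positions are 2, 5, 7, 10, 13, 16, 18, 21, 24, 26, 29, so it is a common year (354 days).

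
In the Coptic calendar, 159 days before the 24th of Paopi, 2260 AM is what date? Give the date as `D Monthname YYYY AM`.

21 Pashons 2259 AM

Counting 159 days back from JDN 2650183 reaches JDN 2650024, which is 21 Pashons 2259 AM.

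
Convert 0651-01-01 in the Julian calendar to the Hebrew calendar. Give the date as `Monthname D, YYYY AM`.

Both dates share Julian Day Number 1958836; in the Hebrew calendar that is 3 Shevat 4411 AM.

Shevat 3, 4411 AM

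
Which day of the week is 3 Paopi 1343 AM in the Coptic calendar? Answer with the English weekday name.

Saturday

Equivalently 10 October 1626 Gregorian, JDN 2315227.
JDN 2315227 mod 7 = 5, and JDN 0 was a Monday, so this is a Saturday.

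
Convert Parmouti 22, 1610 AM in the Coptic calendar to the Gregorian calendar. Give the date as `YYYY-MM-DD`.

1894-04-29

Both dates share Julian Day Number 2412948; in the Gregorian calendar that is 29 April 1894 CE.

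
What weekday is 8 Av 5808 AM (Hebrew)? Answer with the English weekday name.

This is JDN 2469276 (18 July 2048 Gregorian).
Since JDN mod 7 = 5 (0 = Monday), the day is Saturday.

Saturday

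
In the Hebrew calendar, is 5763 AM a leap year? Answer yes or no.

yes

Hebrew year 5763 is year 6 of its 19-year Metonic cycle; leap years are at positions 3, 6, 8, 11, 14, 17, 19, so it is a leap year (13 months).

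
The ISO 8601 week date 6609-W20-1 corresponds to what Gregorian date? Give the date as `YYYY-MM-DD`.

ISO week 1 of 6609 is the week containing the first Thursday of 6609.
Week 20, day 1 (Monday) lands on 6609-05-15.

6609-05-15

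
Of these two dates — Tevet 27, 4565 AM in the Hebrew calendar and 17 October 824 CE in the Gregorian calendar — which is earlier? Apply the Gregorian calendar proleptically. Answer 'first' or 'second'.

The two dates have Julian Day Numbers 2015087 and 2022310 respectively.
Since 2015087 < 2022310, the first date comes first.

first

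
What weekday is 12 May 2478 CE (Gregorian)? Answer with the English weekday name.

Thursday

Since JDN mod 7 = 3 (0 = Monday), the day is Thursday.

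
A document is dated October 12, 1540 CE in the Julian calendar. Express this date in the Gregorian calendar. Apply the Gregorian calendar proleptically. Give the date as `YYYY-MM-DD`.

1540-10-22

The Julian–Gregorian offset here is 10 days (Julian trailing).
12 October 1540 Julian + 10 days → 22 October 1540 Gregorian.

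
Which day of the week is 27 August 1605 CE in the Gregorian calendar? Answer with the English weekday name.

Saturday

Since JDN mod 7 = 5 (0 = Monday), the day is Saturday.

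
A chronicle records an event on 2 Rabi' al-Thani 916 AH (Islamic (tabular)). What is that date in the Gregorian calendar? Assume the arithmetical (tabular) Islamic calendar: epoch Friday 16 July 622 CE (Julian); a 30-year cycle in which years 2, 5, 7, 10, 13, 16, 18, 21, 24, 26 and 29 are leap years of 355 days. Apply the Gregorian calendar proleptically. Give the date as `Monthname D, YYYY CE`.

Julian Day Number of the source date = 2272775.
Converting JDN 2272775 to the Gregorian calendar gives 19 July 1510 CE.

July 19, 1510 CE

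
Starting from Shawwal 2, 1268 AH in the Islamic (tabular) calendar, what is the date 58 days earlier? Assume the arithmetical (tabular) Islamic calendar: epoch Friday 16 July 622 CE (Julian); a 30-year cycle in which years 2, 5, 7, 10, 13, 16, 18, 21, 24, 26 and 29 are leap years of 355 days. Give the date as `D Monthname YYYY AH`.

3 Sha'ban 1268 AH

The starting date is JDN 2397690; 2397690 − 58 = 2397632.
JDN 2397632 corresponds to 3 Sha'ban 1268 AH.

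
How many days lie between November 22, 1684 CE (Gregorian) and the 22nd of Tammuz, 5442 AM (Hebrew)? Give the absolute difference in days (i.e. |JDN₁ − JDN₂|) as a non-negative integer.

First date → JDN 2336455; second date → JDN 2335607.
The interval is |2336455 − 2335607| = 848 days.

848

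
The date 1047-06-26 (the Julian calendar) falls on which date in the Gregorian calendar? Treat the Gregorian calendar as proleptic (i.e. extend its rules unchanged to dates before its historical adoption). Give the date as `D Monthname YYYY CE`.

2 July 1047 CE

For dates in this range the Gregorian date is 6 days ahead of the Julian.
26 June 1047 Julian + 6 days → 2 July 1047 Gregorian.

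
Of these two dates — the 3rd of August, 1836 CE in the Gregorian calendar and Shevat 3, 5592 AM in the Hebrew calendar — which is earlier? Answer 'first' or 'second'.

second

Converting both to JDN: 2391860 vs 2390188; the smaller is the second.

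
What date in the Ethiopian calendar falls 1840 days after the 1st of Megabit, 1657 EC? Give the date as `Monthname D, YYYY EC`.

Megabit 15, 1662 EC

The starting date is JDN 2329255; 2329255 + 1840 = 2331095.
JDN 2331095 corresponds to Megabit 15, 1662 EC.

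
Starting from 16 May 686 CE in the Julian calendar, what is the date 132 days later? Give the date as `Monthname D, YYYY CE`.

The starting date is JDN 1971755; 1971755 + 132 = 1971887.
JDN 1971887 corresponds to September 25, 686 CE.

September 25, 686 CE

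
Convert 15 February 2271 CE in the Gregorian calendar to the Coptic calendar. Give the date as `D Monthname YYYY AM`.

Both dates share Julian Day Number 2550571; in the Coptic calendar that is 6 Meshir 1987 AM.

6 Meshir 1987 AM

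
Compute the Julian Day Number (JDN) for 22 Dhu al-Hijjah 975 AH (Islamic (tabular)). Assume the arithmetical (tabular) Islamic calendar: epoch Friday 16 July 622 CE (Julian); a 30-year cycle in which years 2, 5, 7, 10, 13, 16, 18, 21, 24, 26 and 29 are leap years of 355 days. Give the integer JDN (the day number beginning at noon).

2293939

Equivalently 28 June 1568 (proleptic Gregorian).
JDN 2451545 is 1 January 2000 CE (Gregorian); the target day is −157606 days from there, so JDN = 2293939.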